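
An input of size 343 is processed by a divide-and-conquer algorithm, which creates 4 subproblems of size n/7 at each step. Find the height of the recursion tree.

For divide and conquer with division factor 7:

Problem sizes at each level:
Level 0: 343
Level 1: 49
Level 2: 7
Level 3: 1

The root is level 0 and the size-1 base case is level 3 (the tree spans levels 0 through 3, i.e. 4 levels counting the root), so the depth is the number of divisions: log_7(343) = 3

The recursion tree depth is log_7(343) = 3. At each level, the problem size is divided by 7, so it takes 3 divisions to reduce to a base case of size 1. The algorithm makes 4 recursive calls at each level.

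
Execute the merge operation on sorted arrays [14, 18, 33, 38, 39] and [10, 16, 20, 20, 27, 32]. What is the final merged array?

Merging process:

Compare 14 vs 10: take 10 from right. Merged: [10]
Compare 14 vs 16: take 14 from left. Merged: [10, 14]
Compare 18 vs 16: take 16 from right. Merged: [10, 14, 16]
Compare 18 vs 20: take 18 from left. Merged: [10, 14, 16, 18]
Compare 33 vs 20: take 20 from right. Merged: [10, 14, 16, 18, 20]
Compare 33 vs 20: take 20 from right. Merged: [10, 14, 16, 18, 20, 20]
Compare 33 vs 27: take 27 from right. Merged: [10, 14, 16, 18, 20, 20, 27]
Compare 33 vs 32: take 32 from right. Merged: [10, 14, 16, 18, 20, 20, 27, 32]
Append remaining from left: [33, 38, 39]. Merged: [10, 14, 16, 18, 20, 20, 27, 32, 33, 38, 39]

Final merged array: [10, 14, 16, 18, 20, 20, 27, 32, 33, 38, 39]
Total comparisons: 8

The merged array is [10, 14, 16, 18, 20, 20, 27, 32, 33, 38, 39], requiring 8 comparisons. The merge step runs in O(n) time where n is the total number of elements.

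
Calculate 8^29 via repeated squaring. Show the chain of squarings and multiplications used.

Computing 8^29 by squaring (build up from 8^1; each line after the first costs one multiplication):

8^1 = 8
8^2 = (8^1)^2 = 8^2 = 64
8^3 = 8 * 8^2 = 8 * 64 = 512
8^6 = (8^3)^2 = 512^2 = 262144
8^7 = 8 * 8^6 = 8 * 262144 = 2097152
8^14 = (8^7)^2 = 2097152^2 = 4398046511104
8^28 = (8^14)^2 = 4398046511104^2 = 19342813113834066795298816
8^29 = 8 * 8^28 = 8 * 19342813113834066795298816 = 154742504910672534362390528

Result: 154742504910672534362390528
Multiplications needed: 7 (7 lines after 8^1)

8^29 = 154742504910672534362390528. Using exponentiation by squaring, this requires 7 multiplications. The key idea: if the exponent is even, square the half-power; if odd, multiply by the base once.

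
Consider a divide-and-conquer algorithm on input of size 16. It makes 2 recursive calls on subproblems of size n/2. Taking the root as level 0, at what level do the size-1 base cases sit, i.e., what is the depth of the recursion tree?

For divide and conquer with division factor 2:

Problem sizes at each level:
Level 0: 16
Level 1: 8
Level 2: 4
Level 3: 2
Level 4: 1

The root is level 0 and the size-1 base case is level 4 (the tree spans levels 0 through 4, i.e. 5 levels counting the root), so the depth is the number of divisions: log_2(16) = 4

The recursion tree depth is log_2(16) = 4. At each level, the problem size is divided by 2, so it takes 4 divisions to reduce to a base case of size 1. The algorithm makes 2 recursive calls at each level.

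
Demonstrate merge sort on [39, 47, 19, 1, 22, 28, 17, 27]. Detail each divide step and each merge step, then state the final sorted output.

Merge sort trace:

Split: [39, 47, 19, 1, 22, 28, 17, 27] -> [39, 47, 19, 1] and [22, 28, 17, 27]
  Split: [39, 47, 19, 1] -> [39, 47] and [19, 1]
    Split: [39, 47] -> [39] and [47]
    Merge: [39] + [47] -> [39, 47]
    Split: [19, 1] -> [19] and [1]
    Merge: [19] + [1] -> [1, 19]
  Merge: [39, 47] + [1, 19] -> [1, 19, 39, 47]
  Split: [22, 28, 17, 27] -> [22, 28] and [17, 27]
    Split: [22, 28] -> [22] and [28]
    Merge: [22] + [28] -> [22, 28]
    Split: [17, 27] -> [17] and [27]
    Merge: [17] + [27] -> [17, 27]
  Merge: [22, 28] + [17, 27] -> [17, 22, 27, 28]
Merge: [1, 19, 39, 47] + [17, 22, 27, 28] -> [1, 17, 19, 22, 27, 28, 39, 47]

Final sorted array: [1, 17, 19, 22, 27, 28, 39, 47]

The merge sort proceeds by recursively splitting the array and merging sorted halves.
After all merges, the sorted array is [1, 17, 19, 22, 27, 28, 39, 47].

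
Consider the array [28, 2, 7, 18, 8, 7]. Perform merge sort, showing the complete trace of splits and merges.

Merge sort trace:

Split: [28, 2, 7, 18, 8, 7] -> [28, 2, 7] and [18, 8, 7]
  Split: [28, 2, 7] -> [28] and [2, 7]
    Split: [2, 7] -> [2] and [7]
    Merge: [2] + [7] -> [2, 7]
  Merge: [28] + [2, 7] -> [2, 7, 28]
  Split: [18, 8, 7] -> [18] and [8, 7]
    Split: [8, 7] -> [8] and [7]
    Merge: [8] + [7] -> [7, 8]
  Merge: [18] + [7, 8] -> [7, 8, 18]
Merge: [2, 7, 28] + [7, 8, 18] -> [2, 7, 7, 8, 18, 28]

Final sorted array: [2, 7, 7, 8, 18, 28]

The merge sort proceeds by recursively splitting the array and merging sorted halves.
After all merges, the sorted array is [2, 7, 7, 8, 18, 28].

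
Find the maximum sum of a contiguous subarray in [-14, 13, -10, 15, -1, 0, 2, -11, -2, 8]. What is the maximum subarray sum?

Using Kadane's algorithm on [-14, 13, -10, 15, -1, 0, 2, -11, -2, 8]:

Scanning through the array:
Position 1 (value 13): max_ending_here = 13, max_so_far = 13
Position 2 (value -10): max_ending_here = 3, max_so_far = 13
Position 3 (value 15): max_ending_here = 18, max_so_far = 18
Position 4 (value -1): max_ending_here = 17, max_so_far = 18
Position 5 (value 0): max_ending_here = 17, max_so_far = 18
Position 6 (value 2): max_ending_here = 19, max_so_far = 19
Position 7 (value -11): max_ending_here = 8, max_so_far = 19
Position 8 (value -2): max_ending_here = 6, max_so_far = 19
Position 9 (value 8): max_ending_here = 14, max_so_far = 19

Maximum subarray: [13, -10, 15, -1, 0, 2]
Maximum sum: 19

The maximum subarray is [13, -10, 15, -1, 0, 2] with sum 19. This subarray runs from index 1 to index 6.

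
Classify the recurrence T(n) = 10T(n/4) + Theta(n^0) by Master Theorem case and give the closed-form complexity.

Master Theorem for T(n) = 10T(n/4) + O(n^0):

a = 10, b = 4, c = 0
log_b(a) = log_4(10) = 1.6610

Case 1: c = 0 < log_4(10) = 1.6610
T(n) = O(n^(log_4 10))

For T(n) = 10T(n/4) + O(n^0): log_4(10) = 1.6610. This is Case 1 of the Master Theorem (c < log_b(a), work dominated by leaves), giving O(n^(log_4 10)).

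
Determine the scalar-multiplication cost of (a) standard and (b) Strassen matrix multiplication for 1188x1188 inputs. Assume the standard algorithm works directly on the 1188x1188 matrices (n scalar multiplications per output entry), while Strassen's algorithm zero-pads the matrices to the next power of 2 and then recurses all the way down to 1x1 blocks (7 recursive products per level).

Matrix multiplication for 1188x1188 matrices:

Strassen's algorithm requires power-of-2 dimensions. Pad 1188x1188 to 2048x2048 (next power of 2).

Standard algorithm: 1188^3 = 1676676672 multiplications
Strassen's algorithm: 7^(log2(2048)) = 7^11 = 1977326743 multiplications
Difference: 1676676672 - 1977326743 = -300650071 (Strassen uses MORE here due to padding overhead — for small or just-over-power-of-2 n, padding can outweigh the per-level savings)

Standard: 1676676672 multiplications (1188^3). Strassen: 1977326743 multiplications (7^11, after padding to 2048x2048). Strassen reduces 8 recursive multiplications to 7 at each level.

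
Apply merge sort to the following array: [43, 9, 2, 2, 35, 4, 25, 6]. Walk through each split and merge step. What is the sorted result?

Merge sort trace:

Split: [43, 9, 2, 2, 35, 4, 25, 6] -> [43, 9, 2, 2] and [35, 4, 25, 6]
  Split: [43, 9, 2, 2] -> [43, 9] and [2, 2]
    Split: [43, 9] -> [43] and [9]
    Merge: [43] + [9] -> [9, 43]
    Split: [2, 2] -> [2] and [2]
    Merge: [2] + [2] -> [2, 2]
  Merge: [9, 43] + [2, 2] -> [2, 2, 9, 43]
  Split: [35, 4, 25, 6] -> [35, 4] and [25, 6]
    Split: [35, 4] -> [35] and [4]
    Merge: [35] + [4] -> [4, 35]
    Split: [25, 6] -> [25] and [6]
    Merge: [25] + [6] -> [6, 25]
  Merge: [4, 35] + [6, 25] -> [4, 6, 25, 35]
Merge: [2, 2, 9, 43] + [4, 6, 25, 35] -> [2, 2, 4, 6, 9, 25, 35, 43]

Final sorted array: [2, 2, 4, 6, 9, 25, 35, 43]

The merge sort proceeds by recursively splitting the array and merging sorted halves.
After all merges, the sorted array is [2, 2, 4, 6, 9, 25, 35, 43].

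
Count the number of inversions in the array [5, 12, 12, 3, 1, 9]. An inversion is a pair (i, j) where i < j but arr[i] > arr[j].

Finding inversions in [5, 12, 12, 3, 1, 9]:

(0, 3): arr[0]=5 > arr[3]=3
(0, 4): arr[0]=5 > arr[4]=1
(1, 3): arr[1]=12 > arr[3]=3
(1, 4): arr[1]=12 > arr[4]=1
(1, 5): arr[1]=12 > arr[5]=9
(2, 3): arr[2]=12 > arr[3]=3
(2, 4): arr[2]=12 > arr[4]=1
(2, 5): arr[2]=12 > arr[5]=9
(3, 4): arr[3]=3 > arr[4]=1

Total inversions: 9

The array has 9 inversion(s): (0,3), (0,4), (1,3), (1,4), (1,5), (2,3), (2,4), (2,5), (3,4). Each pair (i,j) satisfies i < j and arr[i] > arr[j].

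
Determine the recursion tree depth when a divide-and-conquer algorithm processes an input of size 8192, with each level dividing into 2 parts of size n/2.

For divide and conquer with division factor 2:

Problem sizes at each level:
Level 0: 8192
Level 1: 4096
Level 2: 2048
Level 3: 1024
Level 4: 512
Level 5: 256
Level 6: 128
Level 7: 64
Level 8: 32
Level 9: 16
Level 10: 8
Level 11: 4
Level 12: 2
Level 13: 1

The root is level 0 and the size-1 base case is level 13 (the tree spans levels 0 through 13, i.e. 14 levels counting the root), so the depth is the number of divisions: log_2(8192) = 13

The recursion tree depth is log_2(8192) = 13. At each level, the problem size is divided by 2, so it takes 13 divisions to reduce to a base case of size 1. The algorithm makes 2 recursive calls at each level.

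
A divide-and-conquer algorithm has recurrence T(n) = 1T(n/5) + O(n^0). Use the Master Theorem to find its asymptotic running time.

Master Theorem for T(n) = 1T(n/5) + O(n^0):

a = 1, b = 5, c = 0
log_b(a) = log_5(1) = 0.0000

Case 2: c = 0 = log_5(1) = 0.0000
T(n) = O(n^0 log n) = O(log n)

For T(n) = 1T(n/5) + O(n^0): log_5(1) = 0.0000. This is Case 2 of the Master Theorem (c = log_b(a), equal work at all levels), giving O(log n).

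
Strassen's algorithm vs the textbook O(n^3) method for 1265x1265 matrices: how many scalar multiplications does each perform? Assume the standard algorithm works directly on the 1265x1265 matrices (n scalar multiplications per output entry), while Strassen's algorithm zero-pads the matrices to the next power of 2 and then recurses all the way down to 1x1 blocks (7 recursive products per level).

Matrix multiplication for 1265x1265 matrices:

Strassen's algorithm requires power-of-2 dimensions. Pad 1265x1265 to 2048x2048 (next power of 2).

Standard algorithm: 1265^3 = 2024284625 multiplications
Strassen's algorithm: 7^(log2(2048)) = 7^11 = 1977326743 multiplications
Savings: 2024284625 - 1977326743 = 46957882 multiplications

Standard: 2024284625 multiplications (1265^3). Strassen: 1977326743 multiplications (7^11, after padding to 2048x2048). Strassen reduces 8 recursive multiplications to 7 at each level.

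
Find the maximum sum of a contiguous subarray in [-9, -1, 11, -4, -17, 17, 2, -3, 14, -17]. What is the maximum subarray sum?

Using Kadane's algorithm on [-9, -1, 11, -4, -17, 17, 2, -3, 14, -17]:

Scanning through the array:
Position 1 (value -1): max_ending_here = -1, max_so_far = -1
Position 2 (value 11): max_ending_here = 11, max_so_far = 11
Position 3 (value -4): max_ending_here = 7, max_so_far = 11
Position 4 (value -17): max_ending_here = -10, max_so_far = 11
Position 5 (value 17): max_ending_here = 17, max_so_far = 17
Position 6 (value 2): max_ending_here = 19, max_so_far = 19
Position 7 (value -3): max_ending_here = 16, max_so_far = 19
Position 8 (value 14): max_ending_here = 30, max_so_far = 30
Position 9 (value -17): max_ending_here = 13, max_so_far = 30

Maximum subarray: [17, 2, -3, 14]
Maximum sum: 30

The maximum subarray is [17, 2, -3, 14] with sum 30. This subarray runs from index 5 to index 8.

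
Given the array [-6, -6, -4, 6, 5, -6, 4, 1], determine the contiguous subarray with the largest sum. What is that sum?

Using Kadane's algorithm on [-6, -6, -4, 6, 5, -6, 4, 1]:

Scanning through the array:
Position 1 (value -6): max_ending_here = -6, max_so_far = -6
Position 2 (value -4): max_ending_here = -4, max_so_far = -4
Position 3 (value 6): max_ending_here = 6, max_so_far = 6
Position 4 (value 5): max_ending_here = 11, max_so_far = 11
Position 5 (value -6): max_ending_here = 5, max_so_far = 11
Position 6 (value 4): max_ending_here = 9, max_so_far = 11
Position 7 (value 1): max_ending_here = 10, max_so_far = 11

Maximum subarray: [6, 5]
Maximum sum: 11

The maximum subarray is [6, 5] with sum 11. This subarray runs from index 3 to index 4.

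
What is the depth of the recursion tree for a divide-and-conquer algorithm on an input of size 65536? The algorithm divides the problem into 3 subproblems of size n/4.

For divide and conquer with division factor 4:

Problem sizes at each level:
Level 0: 65536
Level 1: 16384
Level 2: 4096
Level 3: 1024
Level 4: 256
Level 5: 64
Level 6: 16
Level 7: 4
Level 8: 1

The root is level 0 and the size-1 base case is level 8 (the tree spans levels 0 through 8, i.e. 9 levels counting the root), so the depth is the number of divisions: log_4(65536) = 8

The recursion tree depth is log_4(65536) = 8. At each level, the problem size is divided by 4, so it takes 8 divisions to reduce to a base case of size 1. The algorithm makes 3 recursive calls at each level.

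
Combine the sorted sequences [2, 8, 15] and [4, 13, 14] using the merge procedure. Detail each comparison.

Merging process:

Compare 2 vs 4: take 2 from left. Merged: [2]
Compare 8 vs 4: take 4 from right. Merged: [2, 4]
Compare 8 vs 13: take 8 from left. Merged: [2, 4, 8]
Compare 15 vs 13: take 13 from right. Merged: [2, 4, 8, 13]
Compare 15 vs 14: take 14 from right. Merged: [2, 4, 8, 13, 14]
Append remaining from left: [15]. Merged: [2, 4, 8, 13, 14, 15]

Final merged array: [2, 4, 8, 13, 14, 15]
Total comparisons: 5

The merged array is [2, 4, 8, 13, 14, 15], requiring 5 comparisons. The merge step runs in O(n) time where n is the total number of elements.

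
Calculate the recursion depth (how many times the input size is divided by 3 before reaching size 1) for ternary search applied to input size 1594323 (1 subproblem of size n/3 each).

For divide and conquer with division factor 3:

Problem sizes at each level:
Level 0: 1594323
Level 1: 531441
Level 2: 177147
Level 3: 59049
Level 4: 19683
Level 5: 6561
Level 6: 2187
Level 7: 729
Level 8: 243
Level 9: 81
Level 10: 27
Level 11: 9
Level 12: 3
Level 13: 1

The root is level 0 and the size-1 base case is level 13 (the tree spans levels 0 through 13, i.e. 14 levels counting the root), so the depth is the number of divisions: log_3(1594323) = 13

The recursion tree depth is log_3(1594323) = 13. At each level, the problem size is divided by 3, so it takes 13 divisions to reduce to a base case of size 1. The algorithm makes 1 recursive call at each level.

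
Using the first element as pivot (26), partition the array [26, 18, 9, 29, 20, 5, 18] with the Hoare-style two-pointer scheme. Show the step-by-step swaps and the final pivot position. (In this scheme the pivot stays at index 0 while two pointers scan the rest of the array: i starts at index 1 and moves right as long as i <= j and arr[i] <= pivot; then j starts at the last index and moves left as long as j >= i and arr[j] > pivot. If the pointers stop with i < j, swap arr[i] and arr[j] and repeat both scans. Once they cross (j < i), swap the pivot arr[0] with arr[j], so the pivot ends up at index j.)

Hoare-style two-pointer partition with pivot = 26:

Initial array: [26, 18, 9, 29, 20, 5, 18]

Pointers start at i = 1, j = 6.
i stops at index 3 (arr[3]=29 > 26), j stops at index 6 (arr[6]=18 <= 26): swap arr[3] and arr[6], array becomes [26, 18, 9, 18, 20, 5, 29]
i ends at 6, j ends at 5: the pointers have crossed (j < i), so scanning stops.

Swap pivot arr[0] with arr[5] to place pivot at position 5: [5, 18, 9, 18, 20, 26, 29]
Pivot position: 5

After partitioning with pivot 26, the array becomes [5, 18, 9, 18, 20, 26, 29]. The pivot is placed at index 5. All elements to the left of the pivot are <= 26, and all elements to the right are > 26.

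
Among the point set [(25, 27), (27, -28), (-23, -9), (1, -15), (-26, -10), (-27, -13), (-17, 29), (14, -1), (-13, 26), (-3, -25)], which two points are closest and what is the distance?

Computing all pairwise distances among 10 points:

d((25, 27), (27, -28)) = 55.0364
d((25, 27), (-23, -9)) = 60.0
d((25, 27), (1, -15)) = 48.3735
d((25, 27), (-26, -10)) = 63.0079
d((25, 27), (-27, -13)) = 65.6049
d((25, 27), (-17, 29)) = 42.0476
d((25, 27), (14, -1)) = 30.0832
d((25, 27), (-13, 26)) = 38.0132
d((25, 27), (-3, -25)) = 59.0593
d((27, -28), (-23, -9)) = 53.4883
d((27, -28), (1, -15)) = 29.0689
d((27, -28), (-26, -10)) = 55.9732
d((27, -28), (-27, -13)) = 56.0446
d((27, -28), (-17, 29)) = 72.0069
d((27, -28), (14, -1)) = 29.9666
d((27, -28), (-13, 26)) = 67.2012
d((27, -28), (-3, -25)) = 30.1496
d((-23, -9), (1, -15)) = 24.7386
d((-23, -9), (-26, -10)) = 3.1623 <-- minimum
d((-23, -9), (-27, -13)) = 5.6569
d((-23, -9), (-17, 29)) = 38.4708
d((-23, -9), (14, -1)) = 37.855
d((-23, -9), (-13, 26)) = 36.4005
d((-23, -9), (-3, -25)) = 25.6125
d((1, -15), (-26, -10)) = 27.4591
d((1, -15), (-27, -13)) = 28.0713
d((1, -15), (-17, 29)) = 47.5395
d((1, -15), (14, -1)) = 19.105
d((1, -15), (-13, 26)) = 43.3244
d((1, -15), (-3, -25)) = 10.7703
d((-26, -10), (-27, -13)) = 3.1623 <-- minimum
d((-26, -10), (-17, 29)) = 40.025
d((-26, -10), (14, -1)) = 41.0
d((-26, -10), (-13, 26)) = 38.2753
d((-26, -10), (-3, -25)) = 27.4591
d((-27, -13), (-17, 29)) = 43.1741
d((-27, -13), (14, -1)) = 42.72
d((-27, -13), (-13, 26)) = 41.4367
d((-27, -13), (-3, -25)) = 26.8328
d((-17, 29), (14, -1)) = 43.1393
d((-17, 29), (-13, 26)) = 5.0
d((-17, 29), (-3, -25)) = 55.7853
d((14, -1), (-13, 26)) = 38.1838
d((14, -1), (-3, -25)) = 29.4109
d((-13, 26), (-3, -25)) = 51.9711

Minimum distance: 3.1623 (tie among 2 pairs: (-23, -9) and (-26, -10); (-26, -10) and (-27, -13))

The minimum Euclidean distance is 3.1623. There is a tie: 2 pairs achieve this minimum — (-23, -9) and (-26, -10); (-26, -10) and (-27, -13). Any of these is a valid closest pair. For 10 points, brute-force pairwise comparison is shown above. For large n, the divide-and-conquer algorithm (sort by x, recurse on halves, check the dividing strip) achieves O(n log n).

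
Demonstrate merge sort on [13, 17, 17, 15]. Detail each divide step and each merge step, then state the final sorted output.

Merge sort trace:

Split: [13, 17, 17, 15] -> [13, 17] and [17, 15]
  Split: [13, 17] -> [13] and [17]
  Merge: [13] + [17] -> [13, 17]
  Split: [17, 15] -> [17] and [15]
  Merge: [17] + [15] -> [15, 17]
Merge: [13, 17] + [15, 17] -> [13, 15, 17, 17]

Final sorted array: [13, 15, 17, 17]

The merge sort proceeds by recursively splitting the array and merging sorted halves.
After all merges, the sorted array is [13, 15, 17, 17].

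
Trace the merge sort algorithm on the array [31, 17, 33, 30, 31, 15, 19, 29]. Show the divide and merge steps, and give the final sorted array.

Merge sort trace:

Split: [31, 17, 33, 30, 31, 15, 19, 29] -> [31, 17, 33, 30] and [31, 15, 19, 29]
  Split: [31, 17, 33, 30] -> [31, 17] and [33, 30]
    Split: [31, 17] -> [31] and [17]
    Merge: [31] + [17] -> [17, 31]
    Split: [33, 30] -> [33] and [30]
    Merge: [33] + [30] -> [30, 33]
  Merge: [17, 31] + [30, 33] -> [17, 30, 31, 33]
  Split: [31, 15, 19, 29] -> [31, 15] and [19, 29]
    Split: [31, 15] -> [31] and [15]
    Merge: [31] + [15] -> [15, 31]
    Split: [19, 29] -> [19] and [29]
    Merge: [19] + [29] -> [19, 29]
  Merge: [15, 31] + [19, 29] -> [15, 19, 29, 31]
Merge: [17, 30, 31, 33] + [15, 19, 29, 31] -> [15, 17, 19, 29, 30, 31, 31, 33]

Final sorted array: [15, 17, 19, 29, 30, 31, 31, 33]

The merge sort proceeds by recursively splitting the array and merging sorted halves.
After all merges, the sorted array is [15, 17, 19, 29, 30, 31, 31, 33].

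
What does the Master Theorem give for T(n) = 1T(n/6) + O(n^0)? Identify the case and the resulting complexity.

Master Theorem for T(n) = 1T(n/6) + O(n^0):

a = 1, b = 6, c = 0
log_b(a) = log_6(1) = 0.0000

Case 2: c = 0 = log_6(1) = 0.0000
T(n) = O(n^0 log n) = O(log n)

For T(n) = 1T(n/6) + O(n^0): log_6(1) = 0.0000. This is Case 2 of the Master Theorem (c = log_b(a), equal work at all levels), giving O(log n).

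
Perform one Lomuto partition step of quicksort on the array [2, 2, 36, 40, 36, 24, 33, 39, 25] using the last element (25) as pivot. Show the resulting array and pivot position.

Lomuto partition with pivot = 25:

Initial array: [2, 2, 36, 40, 36, 24, 33, 39, 25]

arr[0]=2 <= 25: swap with position 0, array becomes [2, 2, 36, 40, 36, 24, 33, 39, 25]
arr[1]=2 <= 25: swap with position 1, array becomes [2, 2, 36, 40, 36, 24, 33, 39, 25]
arr[2]=36 > 25: no swap
arr[3]=40 > 25: no swap
arr[4]=36 > 25: no swap
arr[5]=24 <= 25: swap with position 2, array becomes [2, 2, 24, 40, 36, 36, 33, 39, 25]
arr[6]=33 > 25: no swap
arr[7]=39 > 25: no swap

Place pivot at position 3: [2, 2, 24, 25, 36, 36, 33, 39, 40]
Pivot position: 3

After partitioning with pivot 25, the array becomes [2, 2, 24, 25, 36, 36, 33, 39, 40]. The pivot is placed at index 3. All elements to the left of the pivot are <= 25, and all elements to the right are > 25.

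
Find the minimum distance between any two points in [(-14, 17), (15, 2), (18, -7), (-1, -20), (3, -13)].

Computing all pairwise distances among 5 points:

d((-14, 17), (15, 2)) = 32.6497
d((-14, 17), (18, -7)) = 40.0
d((-14, 17), (-1, -20)) = 39.2173
d((-14, 17), (3, -13)) = 34.4819
d((15, 2), (18, -7)) = 9.4868
d((15, 2), (-1, -20)) = 27.2029
d((15, 2), (3, -13)) = 19.2094
d((18, -7), (-1, -20)) = 23.0217
d((18, -7), (3, -13)) = 16.1555
d((-1, -20), (3, -13)) = 8.0623 <-- minimum

Closest pair: (-1, -20) and (3, -13) with distance 8.0623

The closest pair is (-1, -20) and (3, -13) with Euclidean distance 8.0623. For 5 points, brute-force pairwise comparison is shown above. For large n, the divide-and-conquer algorithm (sort by x, recurse on halves, check the dividing strip) achieves O(n log n).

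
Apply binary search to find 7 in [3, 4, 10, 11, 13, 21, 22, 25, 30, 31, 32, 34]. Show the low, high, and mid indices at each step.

Binary search for 7 in [3, 4, 10, 11, 13, 21, 22, 25, 30, 31, 32, 34]:

lo=0, hi=11, mid=5, arr[mid]=21 -> 21 > 7, search left half
lo=0, hi=4, mid=2, arr[mid]=10 -> 10 > 7, search left half
lo=0, hi=1, mid=0, arr[mid]=3 -> 3 < 7, search right half
lo=1, hi=1, mid=1, arr[mid]=4 -> 4 < 7, search right half
lo=2 > hi=1, target 7 not found

Binary search determines that 7 is not in the array after 4 comparisons. The search space was exhausted without finding the target.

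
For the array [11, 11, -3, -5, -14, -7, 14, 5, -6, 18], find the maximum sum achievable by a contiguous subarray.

Using Kadane's algorithm on [11, 11, -3, -5, -14, -7, 14, 5, -6, 18]:

Scanning through the array:
Position 1 (value 11): max_ending_here = 22, max_so_far = 22
Position 2 (value -3): max_ending_here = 19, max_so_far = 22
Position 3 (value -5): max_ending_here = 14, max_so_far = 22
Position 4 (value -14): max_ending_here = 0, max_so_far = 22
Position 5 (value -7): max_ending_here = -7, max_so_far = 22
Position 6 (value 14): max_ending_here = 14, max_so_far = 22
Position 7 (value 5): max_ending_here = 19, max_so_far = 22
Position 8 (value -6): max_ending_here = 13, max_so_far = 22
Position 9 (value 18): max_ending_here = 31, max_so_far = 31

Maximum subarray: [14, 5, -6, 18]
Maximum sum: 31

The maximum subarray is [14, 5, -6, 18] with sum 31. This subarray runs from index 6 to index 9.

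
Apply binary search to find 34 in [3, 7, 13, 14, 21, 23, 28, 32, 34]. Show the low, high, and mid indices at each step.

Binary search for 34 in [3, 7, 13, 14, 21, 23, 28, 32, 34]:

lo=0, hi=8, mid=4, arr[mid]=21 -> 21 < 34, search right half
lo=5, hi=8, mid=6, arr[mid]=28 -> 28 < 34, search right half
lo=7, hi=8, mid=7, arr[mid]=32 -> 32 < 34, search right half
lo=8, hi=8, mid=8, arr[mid]=34 -> Found target at index 8!

Binary search finds 34 at index 8 after 4 comparisons. The search repeatedly halves the search space by comparing with the middle element.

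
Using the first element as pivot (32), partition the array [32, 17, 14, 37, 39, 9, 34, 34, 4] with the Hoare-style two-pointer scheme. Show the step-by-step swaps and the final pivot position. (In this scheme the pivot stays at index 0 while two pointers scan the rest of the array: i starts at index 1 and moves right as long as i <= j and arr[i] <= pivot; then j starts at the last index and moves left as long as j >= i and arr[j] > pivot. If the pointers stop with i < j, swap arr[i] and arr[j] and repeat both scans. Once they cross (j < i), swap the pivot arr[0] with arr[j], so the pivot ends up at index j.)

Hoare-style two-pointer partition with pivot = 32:

Initial array: [32, 17, 14, 37, 39, 9, 34, 34, 4]

Pointers start at i = 1, j = 8.
i stops at index 3 (arr[3]=37 > 32), j stops at index 8 (arr[8]=4 <= 32): swap arr[3] and arr[8], array becomes [32, 17, 14, 4, 39, 9, 34, 34, 37]
i stops at index 4 (arr[4]=39 > 32), j stops at index 5 (arr[5]=9 <= 32): swap arr[4] and arr[5], array becomes [32, 17, 14, 4, 9, 39, 34, 34, 37]
i ends at 5, j ends at 4: the pointers have crossed (j < i), so scanning stops.

Swap pivot arr[0] with arr[4] to place pivot at position 4: [9, 17, 14, 4, 32, 39, 34, 34, 37]
Pivot position: 4

After partitioning with pivot 32, the array becomes [9, 17, 14, 4, 32, 39, 34, 34, 37]. The pivot is placed at index 4. All elements to the left of the pivot are <= 32, and all elements to the right are > 32.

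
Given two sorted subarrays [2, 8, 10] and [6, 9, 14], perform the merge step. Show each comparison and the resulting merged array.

Merging process:

Compare 2 vs 6: take 2 from left. Merged: [2]
Compare 8 vs 6: take 6 from right. Merged: [2, 6]
Compare 8 vs 9: take 8 from left. Merged: [2, 6, 8]
Compare 10 vs 9: take 9 from right. Merged: [2, 6, 8, 9]
Compare 10 vs 14: take 10 from left. Merged: [2, 6, 8, 9, 10]
Append remaining from right: [14]. Merged: [2, 6, 8, 9, 10, 14]

Final merged array: [2, 6, 8, 9, 10, 14]
Total comparisons: 5

The merged array is [2, 6, 8, 9, 10, 14], requiring 5 comparisons. The merge step runs in O(n) time where n is the total number of elements.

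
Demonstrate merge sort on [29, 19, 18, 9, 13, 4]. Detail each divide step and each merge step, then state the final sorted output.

Merge sort trace:

Split: [29, 19, 18, 9, 13, 4] -> [29, 19, 18] and [9, 13, 4]
  Split: [29, 19, 18] -> [29] and [19, 18]
    Split: [19, 18] -> [19] and [18]
    Merge: [19] + [18] -> [18, 19]
  Merge: [29] + [18, 19] -> [18, 19, 29]
  Split: [9, 13, 4] -> [9] and [13, 4]
    Split: [13, 4] -> [13] and [4]
    Merge: [13] + [4] -> [4, 13]
  Merge: [9] + [4, 13] -> [4, 9, 13]
Merge: [18, 19, 29] + [4, 9, 13] -> [4, 9, 13, 18, 19, 29]

Final sorted array: [4, 9, 13, 18, 19, 29]

The merge sort proceeds by recursively splitting the array and merging sorted halves.
After all merges, the sorted array is [4, 9, 13, 18, 19, 29].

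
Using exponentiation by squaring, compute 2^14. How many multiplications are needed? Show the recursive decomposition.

Computing 2^14 by squaring (build up from 2^1; each line after the first costs one multiplication):

2^1 = 2
2^2 = (2^1)^2 = 2^2 = 4
2^3 = 2 * 2^2 = 2 * 4 = 8
2^6 = (2^3)^2 = 8^2 = 64
2^7 = 2 * 2^6 = 2 * 64 = 128
2^14 = (2^7)^2 = 128^2 = 16384

Result: 16384
Multiplications needed: 5 (5 lines after 2^1)

2^14 = 16384. Using exponentiation by squaring, this requires 5 multiplications. The key idea: if the exponent is even, square the half-power; if odd, multiply by the base once.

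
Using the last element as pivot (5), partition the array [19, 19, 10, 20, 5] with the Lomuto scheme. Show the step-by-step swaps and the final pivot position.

Lomuto partition with pivot = 5:

Initial array: [19, 19, 10, 20, 5]

arr[0]=19 > 5: no swap
arr[1]=19 > 5: no swap
arr[2]=10 > 5: no swap
arr[3]=20 > 5: no swap

Place pivot at position 0: [5, 19, 10, 20, 19]
Pivot position: 0

After partitioning with pivot 5, the array becomes [5, 19, 10, 20, 19]. The pivot is placed at index 0. All elements to the left of the pivot are <= 5, and all elements to the right are > 5.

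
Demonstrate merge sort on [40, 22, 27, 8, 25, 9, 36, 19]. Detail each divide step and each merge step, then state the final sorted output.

Merge sort trace:

Split: [40, 22, 27, 8, 25, 9, 36, 19] -> [40, 22, 27, 8] and [25, 9, 36, 19]
  Split: [40, 22, 27, 8] -> [40, 22] and [27, 8]
    Split: [40, 22] -> [40] and [22]
    Merge: [40] + [22] -> [22, 40]
    Split: [27, 8] -> [27] and [8]
    Merge: [27] + [8] -> [8, 27]
  Merge: [22, 40] + [8, 27] -> [8, 22, 27, 40]
  Split: [25, 9, 36, 19] -> [25, 9] and [36, 19]
    Split: [25, 9] -> [25] and [9]
    Merge: [25] + [9] -> [9, 25]
    Split: [36, 19] -> [36] and [19]
    Merge: [36] + [19] -> [19, 36]
  Merge: [9, 25] + [19, 36] -> [9, 19, 25, 36]
Merge: [8, 22, 27, 40] + [9, 19, 25, 36] -> [8, 9, 19, 22, 25, 27, 36, 40]

Final sorted array: [8, 9, 19, 22, 25, 27, 36, 40]

The merge sort proceeds by recursively splitting the array and merging sorted halves.
After all merges, the sorted array is [8, 9, 19, 22, 25, 27, 36, 40].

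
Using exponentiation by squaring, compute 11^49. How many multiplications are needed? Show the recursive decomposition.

Computing 11^49 by squaring (build up from 11^1; each line after the first costs one multiplication):

11^1 = 11
11^2 = (11^1)^2 = 11^2 = 121
11^3 = 11 * 11^2 = 11 * 121 = 1331
11^6 = (11^3)^2 = 1331^2 = 1771561
11^12 = (11^6)^2 = 1771561^2 = 3138428376721
11^24 = (11^12)^2 = 3138428376721^2 = 9849732675807611094711841
11^48 = (11^24)^2 = 9849732675807611094711841^2 = 97017233784872162402203715694511008214034825609281
11^49 = 11 * 11^48 = 11 * 97017233784872162402203715694511008214034825609281 = 1067189571633593786424240872639621090354383081702091

Result: 1067189571633593786424240872639621090354383081702091
Multiplications needed: 7 (7 lines after 11^1)

11^49 = 1067189571633593786424240872639621090354383081702091. Using exponentiation by squaring, this requires 7 multiplications. The key idea: if the exponent is even, square the half-power; if odd, multiply by the base once.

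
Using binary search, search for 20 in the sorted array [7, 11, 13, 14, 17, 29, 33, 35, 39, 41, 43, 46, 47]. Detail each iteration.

Binary search for 20 in [7, 11, 13, 14, 17, 29, 33, 35, 39, 41, 43, 46, 47]:

lo=0, hi=12, mid=6, arr[mid]=33 -> 33 > 20, search left half
lo=0, hi=5, mid=2, arr[mid]=13 -> 13 < 20, search right half
lo=3, hi=5, mid=4, arr[mid]=17 -> 17 < 20, search right half
lo=5, hi=5, mid=5, arr[mid]=29 -> 29 > 20, search left half
lo=5 > hi=4, target 20 not found

Binary search determines that 20 is not in the array after 4 comparisons. The search space was exhausted without finding the target.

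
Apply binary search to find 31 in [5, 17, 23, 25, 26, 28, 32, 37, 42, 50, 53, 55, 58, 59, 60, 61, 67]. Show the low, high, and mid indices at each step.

Binary search for 31 in [5, 17, 23, 25, 26, 28, 32, 37, 42, 50, 53, 55, 58, 59, 60, 61, 67]:

lo=0, hi=16, mid=8, arr[mid]=42 -> 42 > 31, search left half
lo=0, hi=7, mid=3, arr[mid]=25 -> 25 < 31, search right half
lo=4, hi=7, mid=5, arr[mid]=28 -> 28 < 31, search right half
lo=6, hi=7, mid=6, arr[mid]=32 -> 32 > 31, search left half
lo=6 > hi=5, target 31 not found

Binary search determines that 31 is not in the array after 4 comparisons. The search space was exhausted without finding the target.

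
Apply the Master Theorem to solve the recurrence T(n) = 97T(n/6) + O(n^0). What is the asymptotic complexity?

Master Theorem for T(n) = 97T(n/6) + O(n^0):

a = 97, b = 6, c = 0
log_b(a) = log_6(97) = 2.5532

Case 1: c = 0 < log_6(97) = 2.5532
T(n) = O(n^(log_6 97))

For T(n) = 97T(n/6) + O(n^0): log_6(97) = 2.5532. This is Case 1 of the Master Theorem (c < log_b(a), work dominated by leaves), giving O(n^(log_6 97)).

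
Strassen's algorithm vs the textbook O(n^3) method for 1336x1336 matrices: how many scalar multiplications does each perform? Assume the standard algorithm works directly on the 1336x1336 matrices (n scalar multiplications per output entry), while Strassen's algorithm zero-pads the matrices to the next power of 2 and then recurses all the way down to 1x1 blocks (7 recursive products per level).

Matrix multiplication for 1336x1336 matrices:

Strassen's algorithm requires power-of-2 dimensions. Pad 1336x1336 to 2048x2048 (next power of 2).

Standard algorithm: 1336^3 = 2384621056 multiplications
Strassen's algorithm: 7^(log2(2048)) = 7^11 = 1977326743 multiplications
Savings: 2384621056 - 1977326743 = 407294313 multiplications

Standard: 2384621056 multiplications (1336^3). Strassen: 1977326743 multiplications (7^11, after padding to 2048x2048). Strassen reduces 8 recursive multiplications to 7 at each level.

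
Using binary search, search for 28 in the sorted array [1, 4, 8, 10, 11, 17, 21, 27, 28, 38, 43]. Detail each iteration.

Binary search for 28 in [1, 4, 8, 10, 11, 17, 21, 27, 28, 38, 43]:

lo=0, hi=10, mid=5, arr[mid]=17 -> 17 < 28, search right half
lo=6, hi=10, mid=8, arr[mid]=28 -> Found target at index 8!

Binary search finds 28 at index 8 after 2 comparisons. The search repeatedly halves the search space by comparing with the middle element.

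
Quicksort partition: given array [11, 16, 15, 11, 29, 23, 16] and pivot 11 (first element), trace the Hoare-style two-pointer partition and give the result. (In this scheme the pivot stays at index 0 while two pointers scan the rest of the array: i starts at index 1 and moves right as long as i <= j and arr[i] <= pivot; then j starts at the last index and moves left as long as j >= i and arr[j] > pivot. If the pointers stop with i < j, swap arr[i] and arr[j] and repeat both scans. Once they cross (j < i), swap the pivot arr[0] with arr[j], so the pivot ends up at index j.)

Hoare-style two-pointer partition with pivot = 11:

Initial array: [11, 16, 15, 11, 29, 23, 16]

Pointers start at i = 1, j = 6.
i stops at index 1 (arr[1]=16 > 11), j stops at index 3 (arr[3]=11 <= 11): swap arr[1] and arr[3], array becomes [11, 11, 15, 16, 29, 23, 16]
i ends at 2, j ends at 1: the pointers have crossed (j < i), so scanning stops.

Swap pivot arr[0] with arr[1] to place pivot at position 1: [11, 11, 15, 16, 29, 23, 16]
Pivot position: 1

After partitioning with pivot 11, the array becomes [11, 11, 15, 16, 29, 23, 16]. The pivot is placed at index 1. All elements to the left of the pivot are <= 11, and all elements to the right are > 11.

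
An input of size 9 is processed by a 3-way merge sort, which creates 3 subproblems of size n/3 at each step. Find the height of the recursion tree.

For divide and conquer with division factor 3:

Problem sizes at each level:
Level 0: 9
Level 1: 3
Level 2: 1

The root is level 0 and the size-1 base case is level 2 (the tree spans levels 0 through 2, i.e. 3 levels counting the root), so the depth is the number of divisions: log_3(9) = 2

The recursion tree depth is log_3(9) = 2. At each level, the problem size is divided by 3, so it takes 2 divisions to reduce to a base case of size 1. The algorithm makes 3 recursive calls at each level.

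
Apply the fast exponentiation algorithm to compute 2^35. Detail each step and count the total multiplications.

Computing 2^35 by squaring (build up from 2^1; each line after the first costs one multiplication):

2^1 = 2
2^2 = (2^1)^2 = 2^2 = 4
2^4 = (2^2)^2 = 4^2 = 16
2^8 = (2^4)^2 = 16^2 = 256
2^16 = (2^8)^2 = 256^2 = 65536
2^17 = 2 * 2^16 = 2 * 65536 = 131072
2^34 = (2^17)^2 = 131072^2 = 17179869184
2^35 = 2 * 2^34 = 2 * 17179869184 = 34359738368

Result: 34359738368
Multiplications needed: 7 (7 lines after 2^1)

2^35 = 34359738368. Using exponentiation by squaring, this requires 7 multiplications. The key idea: if the exponent is even, square the half-power; if odd, multiply by the base once.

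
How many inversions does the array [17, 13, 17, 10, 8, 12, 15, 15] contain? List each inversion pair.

Finding inversions in [17, 13, 17, 10, 8, 12, 15, 15]:

(0, 1): arr[0]=17 > arr[1]=13
(0, 3): arr[0]=17 > arr[3]=10
(0, 4): arr[0]=17 > arr[4]=8
(0, 5): arr[0]=17 > arr[5]=12
(0, 6): arr[0]=17 > arr[6]=15
(0, 7): arr[0]=17 > arr[7]=15
(1, 3): arr[1]=13 > arr[3]=10
(1, 4): arr[1]=13 > arr[4]=8
(1, 5): arr[1]=13 > arr[5]=12
(2, 3): arr[2]=17 > arr[3]=10
(2, 4): arr[2]=17 > arr[4]=8
(2, 5): arr[2]=17 > arr[5]=12
(2, 6): arr[2]=17 > arr[6]=15
(2, 7): arr[2]=17 > arr[7]=15
(3, 4): arr[3]=10 > arr[4]=8

Total inversions: 15

The array has 15 inversion(s): (0,1), (0,3), (0,4), (0,5), (0,6), (0,7), (1,3), (1,4), (1,5), (2,3), (2,4), (2,5), (2,6), (2,7), (3,4). Each pair (i,j) satisfies i < j and arr[i] > arr[j].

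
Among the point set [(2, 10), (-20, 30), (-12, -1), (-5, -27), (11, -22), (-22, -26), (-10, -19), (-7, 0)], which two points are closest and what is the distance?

Computing all pairwise distances among 8 points:

d((2, 10), (-20, 30)) = 29.7321
d((2, 10), (-12, -1)) = 17.8045
d((2, 10), (-5, -27)) = 37.6563
d((2, 10), (11, -22)) = 33.2415
d((2, 10), (-22, -26)) = 43.2666
d((2, 10), (-10, -19)) = 31.3847
d((2, 10), (-7, 0)) = 13.4536
d((-20, 30), (-12, -1)) = 32.0156
d((-20, 30), (-5, -27)) = 58.9406
d((-20, 30), (11, -22)) = 60.5392
d((-20, 30), (-22, -26)) = 56.0357
d((-20, 30), (-10, -19)) = 50.01
d((-20, 30), (-7, 0)) = 32.6956
d((-12, -1), (-5, -27)) = 26.9258
d((-12, -1), (11, -22)) = 31.1448
d((-12, -1), (-22, -26)) = 26.9258
d((-12, -1), (-10, -19)) = 18.1108
d((-12, -1), (-7, 0)) = 5.099 <-- minimum
d((-5, -27), (11, -22)) = 16.7631
d((-5, -27), (-22, -26)) = 17.0294
d((-5, -27), (-10, -19)) = 9.434
d((-5, -27), (-7, 0)) = 27.074
d((11, -22), (-22, -26)) = 33.2415
d((11, -22), (-10, -19)) = 21.2132
d((11, -22), (-7, 0)) = 28.4253
d((-22, -26), (-10, -19)) = 13.8924
d((-22, -26), (-7, 0)) = 30.0167
d((-10, -19), (-7, 0)) = 19.2354

Closest pair: (-12, -1) and (-7, 0) with distance 5.099

The closest pair is (-12, -1) and (-7, 0) with Euclidean distance 5.099. For 8 points, brute-force pairwise comparison is shown above. For large n, the divide-and-conquer algorithm (sort by x, recurse on halves, check the dividing strip) achieves O(n log n).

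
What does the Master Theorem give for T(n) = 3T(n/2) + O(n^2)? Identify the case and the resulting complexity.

Master Theorem for T(n) = 3T(n/2) + O(n^2):

a = 3, b = 2, c = 2
log_b(a) = log_2(3) = 1.5850

Case 3: c = 2 > log_2(3) = 1.5850
T(n) = O(n^2) = O(n^2)

For T(n) = 3T(n/2) + O(n^2): log_2(3) = 1.5850. This is Case 3 of the Master Theorem (c > log_b(a), work dominated by root), giving O(n^2).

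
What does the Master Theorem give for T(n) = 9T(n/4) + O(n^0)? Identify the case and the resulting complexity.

Master Theorem for T(n) = 9T(n/4) + O(n^0):

a = 9, b = 4, c = 0
log_b(a) = log_4(9) = 1.5850

Case 1: c = 0 < log_4(9) = 1.5850
T(n) = O(n^(log_4 9))

For T(n) = 9T(n/4) + O(n^0): log_4(9) = 1.5850. This is Case 1 of the Master Theorem (c < log_b(a), work dominated by leaves), giving O(n^(log_4 9)).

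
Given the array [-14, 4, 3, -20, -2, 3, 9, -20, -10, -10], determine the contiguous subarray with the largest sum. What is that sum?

Using Kadane's algorithm on [-14, 4, 3, -20, -2, 3, 9, -20, -10, -10]:

Scanning through the array:
Position 1 (value 4): max_ending_here = 4, max_so_far = 4
Position 2 (value 3): max_ending_here = 7, max_so_far = 7
Position 3 (value -20): max_ending_here = -13, max_so_far = 7
Position 4 (value -2): max_ending_here = -2, max_so_far = 7
Position 5 (value 3): max_ending_here = 3, max_so_far = 7
Position 6 (value 9): max_ending_here = 12, max_so_far = 12
Position 7 (value -20): max_ending_here = -8, max_so_far = 12
Position 8 (value -10): max_ending_here = -10, max_so_far = 12
Position 9 (value -10): max_ending_here = -10, max_so_far = 12

Maximum subarray: [3, 9]
Maximum sum: 12

The maximum subarray is [3, 9] with sum 12. This subarray runs from index 5 to index 6.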